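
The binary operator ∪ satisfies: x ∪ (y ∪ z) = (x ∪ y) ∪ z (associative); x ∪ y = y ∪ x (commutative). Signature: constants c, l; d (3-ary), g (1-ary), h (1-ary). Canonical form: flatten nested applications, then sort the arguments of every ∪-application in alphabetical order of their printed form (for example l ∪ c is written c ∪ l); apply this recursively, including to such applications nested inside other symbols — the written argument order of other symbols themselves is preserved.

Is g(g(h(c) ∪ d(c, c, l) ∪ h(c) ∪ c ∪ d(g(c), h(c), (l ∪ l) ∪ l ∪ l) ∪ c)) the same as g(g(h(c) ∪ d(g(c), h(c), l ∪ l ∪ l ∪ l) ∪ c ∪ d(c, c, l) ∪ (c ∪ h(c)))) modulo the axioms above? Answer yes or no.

Answer: yes — both canonical forms are g(g(c ∪ c ∪ d(c, c, l) ∪ d(g(c), h(c), l ∪ l ∪ l ∪ l) ∪ h(c) ∪ h(c)))

Derivation:
Left:  g(g(h(c) ∪ d(c, c, l) ∪ h(c) ∪ c ∪ d(g(c), h(c), (l ∪ l) ∪ l ∪ l) ∪ c))
  Focus inside:  h(c) ∪ d(c, c, l) ∪ h(c) ∪ c ∪ d(g(c), h(c), (l ∪ l) ∪ l ∪ l) ∪ c
  Canonicalize subterm:  d(g(c), h(c), (l ∪ l) ∪ l ∪ l)  →  d(g(c), h(c), l ∪ l ∪ l ∪ l)
  Sort arguments:  c ∪ c ∪ d(c, c, l) ∪ d(g(c), h(c), l ∪ l ∪ l ∪ l) ∪ h(c) ∪ h(c)
  Put back:  g(g(c ∪ c ∪ d(c, c, l) ∪ d(g(c), h(c), l ∪ l ∪ l ∪ l) ∪ h(c) ∪ h(c)))
Right:  g(g(h(c) ∪ d(g(c), h(c), l ∪ l ∪ l ∪ l) ∪ c ∪ d(c, c, l) ∪ (c ∪ h(c))))
  Descend into:  h(c) ∪ d(g(c), h(c), l ∪ l ∪ l ∪ l) ∪ c ∪ d(c, c, l) ∪ (c ∪ h(c))
  Un-nest:  h(c) ∪ d(g(c), h(c), l ∪ l ∪ l ∪ l) ∪ c ∪ d(c, c, l) ∪ c ∪ h(c)
  Sort arguments:  c ∪ c ∪ d(c, c, l) ∪ d(g(c), h(c), l ∪ l ∪ l ∪ l) ∪ h(c) ∪ h(c)
  Reassemble:  g(g(c ∪ c ∪ d(c, c, l) ∪ d(g(c), h(c), l ∪ l ∪ l ∪ l) ∪ h(c) ∪ h(c)))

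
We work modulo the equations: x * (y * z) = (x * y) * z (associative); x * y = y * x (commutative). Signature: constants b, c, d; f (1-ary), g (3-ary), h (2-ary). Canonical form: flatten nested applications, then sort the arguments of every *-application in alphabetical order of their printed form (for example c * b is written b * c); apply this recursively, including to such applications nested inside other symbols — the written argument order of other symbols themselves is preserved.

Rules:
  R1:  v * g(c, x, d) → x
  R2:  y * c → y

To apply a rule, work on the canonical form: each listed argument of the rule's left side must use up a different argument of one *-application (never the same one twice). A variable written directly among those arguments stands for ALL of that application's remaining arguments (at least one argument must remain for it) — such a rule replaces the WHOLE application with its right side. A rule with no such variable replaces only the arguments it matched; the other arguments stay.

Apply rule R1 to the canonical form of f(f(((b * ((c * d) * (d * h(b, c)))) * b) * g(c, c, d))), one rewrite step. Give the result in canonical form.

Canonical form:  f(f(b * b * c * d * d * g(c, c, d) * h(b, c)))
Apply R1:  consuming g(c, c, d);  v := b * b * c * d * d * h(b, c), x := c
The variable takes the whole remainder — replace the entire application.
Result:  f(f(c))

Answer: f(f(c))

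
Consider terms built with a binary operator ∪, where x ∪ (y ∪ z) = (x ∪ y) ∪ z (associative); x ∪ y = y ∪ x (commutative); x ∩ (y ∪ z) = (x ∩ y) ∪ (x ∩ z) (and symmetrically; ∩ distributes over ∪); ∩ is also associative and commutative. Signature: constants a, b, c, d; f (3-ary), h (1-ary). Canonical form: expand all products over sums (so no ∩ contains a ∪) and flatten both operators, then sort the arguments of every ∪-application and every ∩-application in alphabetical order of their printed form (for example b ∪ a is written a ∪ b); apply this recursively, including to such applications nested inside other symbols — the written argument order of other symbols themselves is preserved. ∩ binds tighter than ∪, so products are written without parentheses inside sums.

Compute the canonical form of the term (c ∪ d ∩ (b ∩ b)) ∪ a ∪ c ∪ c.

Answer: a ∪ b ∩ b ∩ d ∪ c ∪ c ∪ c

Derivation:
Un-nest:  c ∪ b ∩ b ∩ d ∪ a ∪ c ∪ c
Order the arguments:  a ∪ b ∩ b ∩ d ∪ c ∪ c ∪ c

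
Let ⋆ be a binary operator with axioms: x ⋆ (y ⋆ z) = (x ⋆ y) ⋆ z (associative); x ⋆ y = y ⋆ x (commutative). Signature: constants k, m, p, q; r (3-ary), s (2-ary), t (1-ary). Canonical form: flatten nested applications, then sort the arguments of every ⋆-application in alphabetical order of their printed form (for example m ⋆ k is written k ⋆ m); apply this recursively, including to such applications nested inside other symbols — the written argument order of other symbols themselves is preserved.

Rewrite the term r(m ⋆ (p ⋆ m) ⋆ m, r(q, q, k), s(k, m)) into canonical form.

Answer: r(m ⋆ m ⋆ m ⋆ p, r(q, q, k), s(k, m))

Derivation:
Focus inside:  m ⋆ (p ⋆ m) ⋆ m
Un-nest:  m ⋆ p ⋆ m ⋆ m
Sort arguments:  m ⋆ m ⋆ m ⋆ p
Rebuild:  r(m ⋆ m ⋆ m ⋆ p, r(q, q, k), s(k, m))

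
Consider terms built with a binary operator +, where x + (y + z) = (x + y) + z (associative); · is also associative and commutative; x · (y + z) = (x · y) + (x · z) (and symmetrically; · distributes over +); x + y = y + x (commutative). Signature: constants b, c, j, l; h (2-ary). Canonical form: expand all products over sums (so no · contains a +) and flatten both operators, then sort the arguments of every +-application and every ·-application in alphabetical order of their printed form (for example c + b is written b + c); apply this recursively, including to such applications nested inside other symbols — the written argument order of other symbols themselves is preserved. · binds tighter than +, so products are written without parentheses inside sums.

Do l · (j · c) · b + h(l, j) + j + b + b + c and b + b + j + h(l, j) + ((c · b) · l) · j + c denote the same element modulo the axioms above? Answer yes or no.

Answer: yes — both canonical forms are b + b + b · c · j · l + c + h(l, j) + j

Derivation:
Left:  l · (j · c) · b + h(l, j) + j + b + b + c
  Merge nested applications:  b · c · j · l + h(l, j) + j + b + b + c
  Sort arguments:  b + b + b · c · j · l + c + h(l, j) + j
Right:  b + b + j + h(l, j) + ((c · b) · l) · j + c
  Merge nested applications:  b + b + j + h(l, j) + b · c · j · l + c
  Sort arguments:  b + b + b · c · j · l + c + h(l, j) + j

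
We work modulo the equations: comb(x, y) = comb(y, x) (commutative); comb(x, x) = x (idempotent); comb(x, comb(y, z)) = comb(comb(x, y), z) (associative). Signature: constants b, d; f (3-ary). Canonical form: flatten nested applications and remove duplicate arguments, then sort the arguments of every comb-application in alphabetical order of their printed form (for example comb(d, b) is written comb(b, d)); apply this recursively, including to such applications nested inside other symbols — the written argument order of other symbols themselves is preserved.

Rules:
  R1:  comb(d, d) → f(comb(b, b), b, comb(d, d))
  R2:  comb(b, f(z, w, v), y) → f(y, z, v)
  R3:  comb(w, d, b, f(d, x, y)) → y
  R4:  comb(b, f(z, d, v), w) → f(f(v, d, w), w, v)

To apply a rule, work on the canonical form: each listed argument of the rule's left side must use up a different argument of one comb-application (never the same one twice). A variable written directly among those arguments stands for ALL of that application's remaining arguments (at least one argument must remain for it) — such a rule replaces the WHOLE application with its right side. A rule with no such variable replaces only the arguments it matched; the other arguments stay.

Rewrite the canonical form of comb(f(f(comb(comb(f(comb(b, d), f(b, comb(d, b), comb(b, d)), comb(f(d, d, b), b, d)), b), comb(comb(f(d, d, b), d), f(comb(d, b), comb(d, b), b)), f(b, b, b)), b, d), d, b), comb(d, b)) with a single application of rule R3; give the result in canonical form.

Answer: comb(b, d, f(f(b, b, d), d, b))

Derivation:
Canonical form:  comb(b, d, f(f(comb(b, d, f(b, b, b), f(comb(b, d), comb(b, d), b), f(comb(b, d), f(b, comb(b, d), comb(b, d)), comb(b, d, f(d, d, b))), f(d, d, b)), b, d), d, b))
Apply R3:  consuming b, d, f(d, d, b);  w := comb(f(b, b, b), f(comb(b, d), comb(b, d), b), f(comb(b, d), f(b, comb(b, d), comb(b, d)), comb(b, d, f(d, d, b)))), x := d, y := b
Every leftover argument binds to the variable; the entire application is replaced.
New term:  comb(b, d, f(f(b, b, d), d, b))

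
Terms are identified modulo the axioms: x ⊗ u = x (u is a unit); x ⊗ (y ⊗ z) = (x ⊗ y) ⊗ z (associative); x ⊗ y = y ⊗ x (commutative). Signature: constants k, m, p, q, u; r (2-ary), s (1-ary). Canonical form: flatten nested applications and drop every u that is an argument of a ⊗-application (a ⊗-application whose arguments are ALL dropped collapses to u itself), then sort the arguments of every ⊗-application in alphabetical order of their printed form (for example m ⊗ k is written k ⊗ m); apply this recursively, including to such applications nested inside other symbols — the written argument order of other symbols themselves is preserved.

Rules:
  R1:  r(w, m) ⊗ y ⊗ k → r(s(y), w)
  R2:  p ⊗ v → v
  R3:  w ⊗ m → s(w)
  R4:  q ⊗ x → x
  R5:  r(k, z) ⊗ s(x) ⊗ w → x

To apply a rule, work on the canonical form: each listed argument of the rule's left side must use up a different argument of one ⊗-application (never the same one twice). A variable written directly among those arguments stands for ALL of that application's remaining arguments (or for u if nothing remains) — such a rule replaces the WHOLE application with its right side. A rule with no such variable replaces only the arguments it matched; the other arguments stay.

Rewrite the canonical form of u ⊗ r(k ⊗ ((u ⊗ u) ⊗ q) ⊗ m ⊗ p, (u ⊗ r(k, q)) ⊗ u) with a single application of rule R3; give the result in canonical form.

Canonical form:  r(k ⊗ m ⊗ p ⊗ q, r(k, q))
Match R3:  consume m;  w := k ⊗ p ⊗ q
The extension variable absorbs all remaining arguments, so the whole application is rewritten.
Giving:  r(s(k ⊗ p ⊗ q), r(k, q))

Answer: r(s(k ⊗ p ⊗ q), r(k, q))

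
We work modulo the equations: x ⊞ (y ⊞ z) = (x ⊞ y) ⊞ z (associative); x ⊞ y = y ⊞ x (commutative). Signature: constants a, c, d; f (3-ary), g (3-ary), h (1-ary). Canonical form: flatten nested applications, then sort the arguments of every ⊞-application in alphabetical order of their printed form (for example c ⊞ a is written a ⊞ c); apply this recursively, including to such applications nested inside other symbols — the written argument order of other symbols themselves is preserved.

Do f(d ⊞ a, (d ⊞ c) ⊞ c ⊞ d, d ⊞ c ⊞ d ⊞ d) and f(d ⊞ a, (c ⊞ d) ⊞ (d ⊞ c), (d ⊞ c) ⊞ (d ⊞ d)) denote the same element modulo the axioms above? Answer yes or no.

Answer: yes — both canonical forms are f(a ⊞ d, c ⊞ c ⊞ d ⊞ d, c ⊞ d ⊞ d ⊞ d)

Derivation:
Left:  f(d ⊞ a, (d ⊞ c) ⊞ c ⊞ d, d ⊞ c ⊞ d ⊞ d)
  Descend into:  (d ⊞ c) ⊞ c ⊞ d
  Flatten:  d ⊞ c ⊞ c ⊞ d
  Sort arguments:  c ⊞ c ⊞ d ⊞ d
  Rebuild:  f(a ⊞ d, c ⊞ c ⊞ d ⊞ d, c ⊞ d ⊞ d ⊞ d)
Right:  f(d ⊞ a, (c ⊞ d) ⊞ (d ⊞ c), (d ⊞ c) ⊞ (d ⊞ d))
  Work inside:  (d ⊞ c) ⊞ (d ⊞ d)
  Merge nested applications:  d ⊞ c ⊞ d ⊞ d
  Order the arguments:  c ⊞ d ⊞ d ⊞ d
  Put back:  f(a ⊞ d, c ⊞ c ⊞ d ⊞ d, c ⊞ d ⊞ d ⊞ d)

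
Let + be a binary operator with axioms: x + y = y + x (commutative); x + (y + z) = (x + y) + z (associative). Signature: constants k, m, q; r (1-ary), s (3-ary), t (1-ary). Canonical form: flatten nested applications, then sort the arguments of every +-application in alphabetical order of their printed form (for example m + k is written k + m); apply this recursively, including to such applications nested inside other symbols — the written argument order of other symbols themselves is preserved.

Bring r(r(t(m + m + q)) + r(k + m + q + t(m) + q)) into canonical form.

Descend into:  r(t(m + m + q)) + r(k + m + q + t(m) + q)
Inside:  r(k + m + q + t(m) + q)  →  r(k + m + q + q + t(m))
Order the arguments:  r(k + m + q + q + t(m)) + r(t(m + m + q))
Rebuild:  r(r(k + m + q + q + t(m)) + r(t(m + m + q)))

Answer: r(r(k + m + q + q + t(m)) + r(t(m + m + q)))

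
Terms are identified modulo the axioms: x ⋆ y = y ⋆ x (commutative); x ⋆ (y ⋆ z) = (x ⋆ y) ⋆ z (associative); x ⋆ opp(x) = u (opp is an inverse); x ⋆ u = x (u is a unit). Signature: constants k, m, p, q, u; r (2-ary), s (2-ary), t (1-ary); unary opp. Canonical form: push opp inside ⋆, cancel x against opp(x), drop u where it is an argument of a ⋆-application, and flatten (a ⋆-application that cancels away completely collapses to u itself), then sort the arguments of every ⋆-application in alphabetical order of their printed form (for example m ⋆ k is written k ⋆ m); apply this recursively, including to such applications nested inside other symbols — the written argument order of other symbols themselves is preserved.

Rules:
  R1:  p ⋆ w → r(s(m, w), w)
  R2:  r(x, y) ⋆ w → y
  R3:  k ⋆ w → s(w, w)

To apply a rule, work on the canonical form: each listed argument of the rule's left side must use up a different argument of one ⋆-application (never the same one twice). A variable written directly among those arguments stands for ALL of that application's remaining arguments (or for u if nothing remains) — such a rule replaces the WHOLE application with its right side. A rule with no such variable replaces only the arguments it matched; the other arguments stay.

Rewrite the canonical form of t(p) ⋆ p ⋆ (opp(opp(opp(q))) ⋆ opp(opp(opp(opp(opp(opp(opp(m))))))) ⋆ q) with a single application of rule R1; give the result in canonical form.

Answer: r(s(m, opp(m) ⋆ t(p)), opp(m) ⋆ t(p))

Derivation:
Canonical form:  opp(m) ⋆ p ⋆ t(p)
Apply R1:  consuming p;  w := opp(m) ⋆ t(p)
The variable takes the whole remainder — replace the entire application.
Result:  r(s(m, opp(m) ⋆ t(p)), opp(m) ⋆ t(p))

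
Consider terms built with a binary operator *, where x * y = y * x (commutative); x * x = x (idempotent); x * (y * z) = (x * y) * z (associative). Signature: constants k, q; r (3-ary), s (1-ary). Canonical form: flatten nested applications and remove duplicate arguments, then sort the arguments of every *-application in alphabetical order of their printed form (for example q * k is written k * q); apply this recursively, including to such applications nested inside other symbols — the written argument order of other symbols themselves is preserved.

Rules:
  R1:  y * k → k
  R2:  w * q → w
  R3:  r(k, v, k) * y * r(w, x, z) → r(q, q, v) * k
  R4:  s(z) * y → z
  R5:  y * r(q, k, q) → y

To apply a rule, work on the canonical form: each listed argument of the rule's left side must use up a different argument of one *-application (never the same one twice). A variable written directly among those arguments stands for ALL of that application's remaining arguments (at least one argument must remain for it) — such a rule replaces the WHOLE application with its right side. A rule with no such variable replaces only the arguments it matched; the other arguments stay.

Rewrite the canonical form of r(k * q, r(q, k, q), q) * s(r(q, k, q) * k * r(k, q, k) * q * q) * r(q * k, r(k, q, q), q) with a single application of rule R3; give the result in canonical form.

Canonical form:  r(k * q, r(k, q, q), q) * r(k * q, r(q, k, q), q) * s(k * q * r(k, q, k) * r(q, k, q))
Apply R3:  consuming r(k, q, k), r(q, k, q);  v := q, w := q, x := k, y := k * q, z := q
The variable takes the whole remainder — replace the entire application.
Result:  r(k * q, r(k, q, q), q) * r(k * q, r(q, k, q), q) * s(k * r(q, q, q))

Answer: r(k * q, r(k, q, q), q) * r(k * q, r(q, k, q), q) * s(k * r(q, q, q))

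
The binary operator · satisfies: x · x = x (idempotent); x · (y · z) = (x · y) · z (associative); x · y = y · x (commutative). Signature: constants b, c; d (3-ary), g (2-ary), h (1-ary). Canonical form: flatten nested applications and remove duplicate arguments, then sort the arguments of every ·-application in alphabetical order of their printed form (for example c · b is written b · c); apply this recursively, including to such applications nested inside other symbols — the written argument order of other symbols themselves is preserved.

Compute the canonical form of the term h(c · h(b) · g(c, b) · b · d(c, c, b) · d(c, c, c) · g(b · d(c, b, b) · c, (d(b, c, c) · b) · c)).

Answer: h(b · c · d(c, c, b) · d(c, c, c) · g(b · c · d(c, b, b), b · c · d(b, c, c)) · g(c, b) · h(b))

Derivation:
Work inside:  c · h(b) · g(c, b) · b · d(c, c, b) · d(c, c, c) · g(b · d(c, b, b) · c, (d(b, c, c) · b) · c)
Simplify inside:  g(b · d(c, b, b) · c, (d(b, c, c) · b) · c)  →  g(b · c · d(c, b, b), b · c · d(b, c, c))
Sort arguments:  b · c · d(c, c, b) · d(c, c, c) · g(b · c · d(c, b, b), b · c · d(b, c, c)) · g(c, b) · h(b)
Reassemble:  h(b · c · d(c, c, b) · d(c, c, c) · g(b · c · d(c, b, b), b · c · d(b, c, c)) · g(c, b) · h(b))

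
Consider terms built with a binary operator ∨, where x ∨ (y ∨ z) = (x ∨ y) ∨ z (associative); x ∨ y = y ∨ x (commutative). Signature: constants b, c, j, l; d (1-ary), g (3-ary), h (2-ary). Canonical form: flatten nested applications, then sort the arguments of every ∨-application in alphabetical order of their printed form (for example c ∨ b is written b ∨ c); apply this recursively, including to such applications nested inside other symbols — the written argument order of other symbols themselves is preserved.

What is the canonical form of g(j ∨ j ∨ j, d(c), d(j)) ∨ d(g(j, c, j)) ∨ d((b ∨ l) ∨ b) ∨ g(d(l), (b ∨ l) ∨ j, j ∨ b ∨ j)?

Answer: d(b ∨ b ∨ l) ∨ d(g(j, c, j)) ∨ g(d(l), b ∨ j ∨ l, b ∨ j ∨ j) ∨ g(j ∨ j ∨ j, d(c), d(j))

Derivation:
Simplify inside:  d((b ∨ l) ∨ b)  →  d(b ∨ b ∨ l)
Canonicalize subterm:  g(d(l), (b ∨ l) ∨ j, j ∨ b ∨ j)  →  g(d(l), b ∨ j ∨ l, b ∨ j ∨ j)
Sort:  d(b ∨ b ∨ l) ∨ d(g(j, c, j)) ∨ g(d(l), b ∨ j ∨ l, b ∨ j ∨ j) ∨ g(j ∨ j ∨ j, d(c), d(j))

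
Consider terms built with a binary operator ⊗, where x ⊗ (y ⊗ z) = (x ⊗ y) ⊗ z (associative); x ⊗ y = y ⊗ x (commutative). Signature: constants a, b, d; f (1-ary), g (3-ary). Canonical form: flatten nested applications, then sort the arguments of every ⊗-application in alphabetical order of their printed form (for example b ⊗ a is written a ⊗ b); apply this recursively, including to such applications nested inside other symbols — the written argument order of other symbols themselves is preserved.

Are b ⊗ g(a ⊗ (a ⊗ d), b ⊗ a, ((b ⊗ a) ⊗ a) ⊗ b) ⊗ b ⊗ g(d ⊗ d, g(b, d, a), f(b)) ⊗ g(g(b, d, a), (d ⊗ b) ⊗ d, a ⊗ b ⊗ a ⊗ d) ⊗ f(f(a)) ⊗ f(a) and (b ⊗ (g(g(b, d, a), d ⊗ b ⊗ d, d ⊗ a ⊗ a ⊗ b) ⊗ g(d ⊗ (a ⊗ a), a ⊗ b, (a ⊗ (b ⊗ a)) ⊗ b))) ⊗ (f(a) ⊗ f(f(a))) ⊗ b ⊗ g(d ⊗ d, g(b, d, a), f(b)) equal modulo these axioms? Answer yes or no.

Answer: yes — both canonical forms are b ⊗ b ⊗ f(a) ⊗ f(f(a)) ⊗ g(a ⊗ a ⊗ d, a ⊗ b, a ⊗ a ⊗ b ⊗ b) ⊗ g(d ⊗ d, g(b, d, a), f(b)) ⊗ g(g(b, d, a), b ⊗ d ⊗ d, a ⊗ a ⊗ b ⊗ d)

Derivation:
Left:  b ⊗ g(a ⊗ (a ⊗ d), b ⊗ a, ((b ⊗ a) ⊗ a) ⊗ b) ⊗ b ⊗ g(d ⊗ d, g(b, d, a), f(b)) ⊗ g(g(b, d, a), (d ⊗ b) ⊗ d, a ⊗ b ⊗ a ⊗ d) ⊗ f(f(a)) ⊗ f(a)
  Canonicalize subterm:  g(a ⊗ (a ⊗ d), b ⊗ a, ((b ⊗ a) ⊗ a) ⊗ b)  →  g(a ⊗ a ⊗ d, a ⊗ b, a ⊗ a ⊗ b ⊗ b)
  Inside:  g(g(b, d, a), (d ⊗ b) ⊗ d, a ⊗ b ⊗ a ⊗ d)  →  g(g(b, d, a), b ⊗ d ⊗ d, a ⊗ a ⊗ b ⊗ d)
  Sort arguments:  b ⊗ b ⊗ f(a) ⊗ f(f(a)) ⊗ g(a ⊗ a ⊗ d, a ⊗ b, a ⊗ a ⊗ b ⊗ b) ⊗ g(d ⊗ d, g(b, d, a), f(b)) ⊗ g(g(b, d, a), b ⊗ d ⊗ d, a ⊗ a ⊗ b ⊗ d)
Right:  (b ⊗ (g(g(b, d, a), d ⊗ b ⊗ d, d ⊗ a ⊗ a ⊗ b) ⊗ g(d ⊗ (a ⊗ a), a ⊗ b, (a ⊗ (b ⊗ a)) ⊗ b))) ⊗ (f(a) ⊗ f(f(a))) ⊗ b ⊗ g(d ⊗ d, g(b, d, a), f(b))
  Flatten:  b ⊗ g(g(b, d, a), d ⊗ b ⊗ d, d ⊗ a ⊗ a ⊗ b) ⊗ g(d ⊗ (a ⊗ a), a ⊗ b, (a ⊗ (b ⊗ a)) ⊗ b) ⊗ f(a) ⊗ f(f(a)) ⊗ b ⊗ g(d ⊗ d, g(b, d, a), f(b))
  Canonicalize subterm:  g(g(b, d, a), d ⊗ b ⊗ d, d ⊗ a ⊗ a ⊗ b)  →  g(g(b, d, a), b ⊗ d ⊗ d, a ⊗ a ⊗ b ⊗ d)
  Simplify inside:  g(d ⊗ (a ⊗ a), a ⊗ b, (a ⊗ (b ⊗ a)) ⊗ b)  →  g(a ⊗ a ⊗ d, a ⊗ b, a ⊗ a ⊗ b ⊗ b)
  Sort:  b ⊗ b ⊗ f(a) ⊗ f(f(a)) ⊗ g(a ⊗ a ⊗ d, a ⊗ b, a ⊗ a ⊗ b ⊗ b) ⊗ g(d ⊗ d, g(b, d, a), f(b)) ⊗ g(g(b, d, a), b ⊗ d ⊗ d, a ⊗ a ⊗ b ⊗ d)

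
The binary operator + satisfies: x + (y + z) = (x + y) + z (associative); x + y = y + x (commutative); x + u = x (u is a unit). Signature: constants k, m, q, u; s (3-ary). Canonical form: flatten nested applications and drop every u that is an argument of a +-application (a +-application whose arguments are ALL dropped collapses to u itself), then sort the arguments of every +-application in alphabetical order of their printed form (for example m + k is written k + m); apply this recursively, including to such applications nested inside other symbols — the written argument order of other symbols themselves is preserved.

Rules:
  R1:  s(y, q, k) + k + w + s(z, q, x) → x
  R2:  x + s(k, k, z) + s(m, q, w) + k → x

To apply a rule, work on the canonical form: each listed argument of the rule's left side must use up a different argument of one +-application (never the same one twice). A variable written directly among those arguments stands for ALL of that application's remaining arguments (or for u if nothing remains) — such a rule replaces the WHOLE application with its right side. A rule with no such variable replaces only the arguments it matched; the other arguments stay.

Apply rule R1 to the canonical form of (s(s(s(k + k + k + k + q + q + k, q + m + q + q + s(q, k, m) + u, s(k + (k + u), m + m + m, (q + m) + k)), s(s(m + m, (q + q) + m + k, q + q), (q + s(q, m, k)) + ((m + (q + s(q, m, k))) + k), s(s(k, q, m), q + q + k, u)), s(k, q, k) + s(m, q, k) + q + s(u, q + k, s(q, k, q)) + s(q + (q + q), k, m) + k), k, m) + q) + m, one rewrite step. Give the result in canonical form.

Answer: m + q + s(s(s(k + k + k + k + k + q + q, m + q + q + q + s(q, k, m), s(k + k, m + m + m, k + m + q)), s(s(m + m, k + m + q + q, q + q), k + m + q + q + s(q, m, k) + s(q, m, k), s(s(k, q, m), k + q + q, u)), k), k, m)

Derivation:
Canonical form:  m + q + s(s(s(k + k + k + k + k + q + q, m + q + q + q + s(q, k, m), s(k + k, m + m + m, k + m + q)), s(s(m + m, k + m + q + q, q + q), k + m + q + q + s(q, m, k) + s(q, m, k), s(s(k, q, m), k + q + q, u)), k + q + s(k, q, k) + s(m, q, k) + s(q + q + q, k, m) + s(u, k + q, s(q, k, q))), k, m)
Apply R1:  consuming k, s(k, q, k), s(m, q, k);  w := q + s(q + q + q, k, m) + s(u, k + q, s(q, k, q)), x := k, y := k, z := m
The variable takes the whole remainder — replace the entire application.
Result:  m + q + s(s(s(k + k + k + k + k + q + q, m + q + q + q + s(q, k, m), s(k + k, m + m + m, k + m + q)), s(s(m + m, k + m + q + q, q + q), k + m + q + q + s(q, m, k) + s(q, m, k), s(s(k, q, m), k + q + q, u)), k), k, m)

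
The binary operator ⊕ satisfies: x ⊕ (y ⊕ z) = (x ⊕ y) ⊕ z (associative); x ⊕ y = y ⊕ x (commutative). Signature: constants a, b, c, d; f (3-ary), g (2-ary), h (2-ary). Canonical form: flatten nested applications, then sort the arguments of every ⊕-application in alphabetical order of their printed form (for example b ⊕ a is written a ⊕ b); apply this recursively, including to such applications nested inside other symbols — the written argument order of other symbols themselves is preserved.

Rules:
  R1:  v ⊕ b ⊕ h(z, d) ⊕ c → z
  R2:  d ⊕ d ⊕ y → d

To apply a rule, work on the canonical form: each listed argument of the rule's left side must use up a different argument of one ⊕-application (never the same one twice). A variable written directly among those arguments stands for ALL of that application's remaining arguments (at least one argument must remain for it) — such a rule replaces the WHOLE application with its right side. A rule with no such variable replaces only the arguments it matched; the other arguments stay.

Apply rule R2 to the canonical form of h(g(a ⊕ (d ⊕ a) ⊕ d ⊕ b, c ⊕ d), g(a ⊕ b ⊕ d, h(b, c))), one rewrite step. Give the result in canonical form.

Canonical form:  h(g(a ⊕ a ⊕ b ⊕ d ⊕ d, c ⊕ d), g(a ⊕ b ⊕ d, h(b, c)))
R2 matches:  uses d, d;  y := a ⊕ a ⊕ b
The extension variable absorbs all remaining arguments, so the whole application is rewritten.
Result:  h(g(d, c ⊕ d), g(a ⊕ b ⊕ d, h(b, c)))

Answer: h(g(d, c ⊕ d), g(a ⊕ b ⊕ d, h(b, c)))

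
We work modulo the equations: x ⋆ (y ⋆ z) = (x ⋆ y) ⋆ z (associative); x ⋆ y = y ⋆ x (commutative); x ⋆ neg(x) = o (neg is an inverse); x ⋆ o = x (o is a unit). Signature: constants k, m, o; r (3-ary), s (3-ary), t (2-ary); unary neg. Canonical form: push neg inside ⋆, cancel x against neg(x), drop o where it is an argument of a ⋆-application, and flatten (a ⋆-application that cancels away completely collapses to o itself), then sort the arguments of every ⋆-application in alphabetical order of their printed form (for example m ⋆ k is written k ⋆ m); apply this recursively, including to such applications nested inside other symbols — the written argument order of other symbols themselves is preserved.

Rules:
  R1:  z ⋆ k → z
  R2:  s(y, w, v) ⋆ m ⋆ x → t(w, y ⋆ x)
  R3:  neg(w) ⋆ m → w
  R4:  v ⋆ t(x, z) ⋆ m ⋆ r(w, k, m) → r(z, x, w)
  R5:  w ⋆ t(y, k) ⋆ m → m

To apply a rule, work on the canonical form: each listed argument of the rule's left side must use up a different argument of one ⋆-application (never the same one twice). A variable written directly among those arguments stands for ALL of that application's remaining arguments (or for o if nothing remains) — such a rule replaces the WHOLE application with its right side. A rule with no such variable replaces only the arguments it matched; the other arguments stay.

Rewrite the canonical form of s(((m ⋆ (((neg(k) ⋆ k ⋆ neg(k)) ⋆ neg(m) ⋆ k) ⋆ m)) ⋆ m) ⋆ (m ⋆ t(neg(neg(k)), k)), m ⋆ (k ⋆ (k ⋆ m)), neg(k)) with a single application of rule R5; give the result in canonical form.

Canonical form:  s(m ⋆ m ⋆ m ⋆ t(k, k), k ⋆ k ⋆ m ⋆ m, neg(k))
Apply R5:  consuming m, t(k, k);  w := m ⋆ m, y := k
Every leftover argument binds to the variable; the entire application is replaced.
Result:  s(m, k ⋆ k ⋆ m ⋆ m, neg(k))

Answer: s(m, k ⋆ k ⋆ m ⋆ m, neg(k))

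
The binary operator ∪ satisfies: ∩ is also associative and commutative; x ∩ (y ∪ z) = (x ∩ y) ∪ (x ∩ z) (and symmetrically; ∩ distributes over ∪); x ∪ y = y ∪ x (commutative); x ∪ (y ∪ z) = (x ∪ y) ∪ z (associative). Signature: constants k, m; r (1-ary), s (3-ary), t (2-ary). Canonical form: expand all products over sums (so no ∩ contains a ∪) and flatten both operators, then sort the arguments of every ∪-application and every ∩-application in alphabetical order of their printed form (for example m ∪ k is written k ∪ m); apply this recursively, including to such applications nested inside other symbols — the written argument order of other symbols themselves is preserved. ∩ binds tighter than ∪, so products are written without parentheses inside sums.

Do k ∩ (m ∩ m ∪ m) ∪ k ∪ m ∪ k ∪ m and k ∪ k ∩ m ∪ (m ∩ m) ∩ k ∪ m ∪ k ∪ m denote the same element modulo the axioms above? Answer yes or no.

Left:  k ∩ (m ∩ m ∪ m) ∪ k ∪ m ∪ k ∪ m
  Expand:  k ∩ m ∩ m ∪ k ∩ m ∪ k ∪ m ∪ k ∪ m
  Sort arguments:  k ∪ k ∪ k ∩ m ∪ k ∩ m ∩ m ∪ m ∪ m
Right:  k ∪ k ∩ m ∪ (m ∩ m) ∩ k ∪ m ∪ k ∪ m
  Un-nest:  k ∪ k ∩ m ∪ k ∩ m ∩ m ∪ m ∪ k ∪ m
  Sort:  k ∪ k ∪ k ∩ m ∪ k ∩ m ∩ m ∪ m ∪ m

Answer: yes — both canonical forms are k ∪ k ∪ k ∩ m ∪ k ∩ m ∩ m ∪ m ∪ m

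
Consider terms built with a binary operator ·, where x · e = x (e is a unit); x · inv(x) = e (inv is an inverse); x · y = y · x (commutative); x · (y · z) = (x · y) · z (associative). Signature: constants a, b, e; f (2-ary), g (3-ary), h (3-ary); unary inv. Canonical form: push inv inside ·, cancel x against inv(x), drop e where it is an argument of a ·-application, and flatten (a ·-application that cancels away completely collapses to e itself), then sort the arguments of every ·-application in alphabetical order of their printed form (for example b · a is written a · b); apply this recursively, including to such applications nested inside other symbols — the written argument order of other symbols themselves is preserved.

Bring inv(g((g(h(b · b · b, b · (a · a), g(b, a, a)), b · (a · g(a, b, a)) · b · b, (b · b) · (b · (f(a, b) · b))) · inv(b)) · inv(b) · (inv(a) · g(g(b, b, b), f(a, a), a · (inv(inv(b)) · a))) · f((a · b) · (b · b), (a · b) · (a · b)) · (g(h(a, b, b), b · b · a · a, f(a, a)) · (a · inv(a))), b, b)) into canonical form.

Answer: inv(g(f(a · b · b · b, a · a · b · b) · g(g(b, b, b), f(a, a), a · a · b) · g(h(a, b, b), a · a · b · b, f(a, a)) · g(h(b · b · b, a · a · b, g(b, a, a)), a · b · b · b · g(a, b, a), b · b · b · b · f(a, b)) · inv(a) · inv(b) · inv(b), b, b))

Derivation:
Push inv inside:  distribute inv over · and collapse double inv
Combine occurrences:  inv(g(f(a · b · b · b, a · a · b · b) · g(g(b, b, b), f(a, a), a · a · b) · g(h(a, b, b), a · a · b · b, f(a, a)) · g(h(b · b · b, a · a · b, g(b, a, a)), a · b · b · b · g(a, b, a), b · b · b · b · f(a, b)) · inv(a) · inv(b) · inv(b), b, b))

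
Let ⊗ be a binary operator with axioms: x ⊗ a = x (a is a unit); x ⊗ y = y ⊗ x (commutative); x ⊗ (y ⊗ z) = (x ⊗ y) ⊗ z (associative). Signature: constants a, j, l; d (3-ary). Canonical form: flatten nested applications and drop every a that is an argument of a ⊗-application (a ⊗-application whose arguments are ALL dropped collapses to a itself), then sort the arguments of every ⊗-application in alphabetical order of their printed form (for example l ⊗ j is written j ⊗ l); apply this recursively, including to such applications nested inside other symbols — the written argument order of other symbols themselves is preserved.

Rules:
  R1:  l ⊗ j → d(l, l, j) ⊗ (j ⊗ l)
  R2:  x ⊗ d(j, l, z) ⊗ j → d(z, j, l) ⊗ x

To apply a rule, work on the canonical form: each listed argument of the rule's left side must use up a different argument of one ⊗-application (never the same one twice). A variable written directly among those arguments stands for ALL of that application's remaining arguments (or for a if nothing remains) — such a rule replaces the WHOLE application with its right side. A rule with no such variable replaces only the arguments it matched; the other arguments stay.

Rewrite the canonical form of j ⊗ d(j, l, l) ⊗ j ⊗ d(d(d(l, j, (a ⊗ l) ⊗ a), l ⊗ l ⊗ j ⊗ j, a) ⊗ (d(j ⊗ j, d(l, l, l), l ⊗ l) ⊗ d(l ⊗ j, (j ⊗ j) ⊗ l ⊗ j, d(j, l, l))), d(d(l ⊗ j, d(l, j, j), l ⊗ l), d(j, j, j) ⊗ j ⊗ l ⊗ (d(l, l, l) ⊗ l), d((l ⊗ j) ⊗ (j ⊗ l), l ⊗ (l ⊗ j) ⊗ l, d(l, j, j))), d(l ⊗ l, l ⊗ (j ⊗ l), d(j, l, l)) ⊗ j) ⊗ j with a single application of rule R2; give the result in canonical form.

Answer: d(d(d(l, j, l), j ⊗ j ⊗ l ⊗ l, a) ⊗ d(j ⊗ j, d(l, l, l), l ⊗ l) ⊗ d(j ⊗ l, j ⊗ j ⊗ j ⊗ l, d(j, l, l)), d(d(j ⊗ l, d(l, j, j), l ⊗ l), d(j, j, j) ⊗ d(l, l, l) ⊗ j ⊗ l ⊗ l, d(j ⊗ j ⊗ l ⊗ l, j ⊗ l ⊗ l ⊗ l, d(l, j, j))), d(l ⊗ l, j ⊗ l ⊗ l, d(j, l, l)) ⊗ j) ⊗ d(l, j, l) ⊗ j ⊗ j

Derivation:
Canonical form:  d(d(d(l, j, l), j ⊗ j ⊗ l ⊗ l, a) ⊗ d(j ⊗ j, d(l, l, l), l ⊗ l) ⊗ d(j ⊗ l, j ⊗ j ⊗ j ⊗ l, d(j, l, l)), d(d(j ⊗ l, d(l, j, j), l ⊗ l), d(j, j, j) ⊗ d(l, l, l) ⊗ j ⊗ l ⊗ l, d(j ⊗ j ⊗ l ⊗ l, j ⊗ l ⊗ l ⊗ l, d(l, j, j))), d(l ⊗ l, j ⊗ l ⊗ l, d(j, l, l)) ⊗ j) ⊗ d(j, l, l) ⊗ j ⊗ j ⊗ j
R2 matches:  uses d(j, l, l), j;  x := d(d(d(l, j, l), j ⊗ j ⊗ l ⊗ l, a) ⊗ d(j ⊗ j, d(l, l, l), l ⊗ l) ⊗ d(j ⊗ l, j ⊗ j ⊗ j ⊗ l, d(j, l, l)), d(d(j ⊗ l, d(l, j, j), l ⊗ l), d(j, j, j) ⊗ d(l, l, l) ⊗ j ⊗ l ⊗ l, d(j ⊗ j ⊗ l ⊗ l, j ⊗ l ⊗ l ⊗ l, d(l, j, j))), d(l ⊗ l, j ⊗ l ⊗ l, d(j, l, l)) ⊗ j) ⊗ j ⊗ j, z := l
The extension variable absorbs all remaining arguments, so the whole application is rewritten.
Giving:  d(d(d(l, j, l), j ⊗ j ⊗ l ⊗ l, a) ⊗ d(j ⊗ j, d(l, l, l), l ⊗ l) ⊗ d(j ⊗ l, j ⊗ j ⊗ j ⊗ l, d(j, l, l)), d(d(j ⊗ l, d(l, j, j), l ⊗ l), d(j, j, j) ⊗ d(l, l, l) ⊗ j ⊗ l ⊗ l, d(j ⊗ j ⊗ l ⊗ l, j ⊗ l ⊗ l ⊗ l, d(l, j, j))), d(l ⊗ l, j ⊗ l ⊗ l, d(j, l, l)) ⊗ j) ⊗ d(l, j, l) ⊗ j ⊗ j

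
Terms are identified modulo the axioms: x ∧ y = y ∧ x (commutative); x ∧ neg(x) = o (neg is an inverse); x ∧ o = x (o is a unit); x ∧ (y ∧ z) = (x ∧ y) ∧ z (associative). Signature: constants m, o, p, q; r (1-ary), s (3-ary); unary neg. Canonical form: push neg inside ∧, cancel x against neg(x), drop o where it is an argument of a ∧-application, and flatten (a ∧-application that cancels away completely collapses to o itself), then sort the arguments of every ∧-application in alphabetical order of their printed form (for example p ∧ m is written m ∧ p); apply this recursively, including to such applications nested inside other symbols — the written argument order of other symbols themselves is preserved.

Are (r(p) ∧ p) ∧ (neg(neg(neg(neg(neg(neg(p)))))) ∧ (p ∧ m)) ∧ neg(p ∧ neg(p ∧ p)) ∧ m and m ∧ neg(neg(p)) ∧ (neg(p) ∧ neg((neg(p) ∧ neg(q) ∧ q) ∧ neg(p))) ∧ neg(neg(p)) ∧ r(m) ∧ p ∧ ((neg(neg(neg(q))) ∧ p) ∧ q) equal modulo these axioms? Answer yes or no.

Left:  (r(p) ∧ p) ∧ (neg(neg(neg(neg(neg(neg(p)))))) ∧ (p ∧ m)) ∧ neg(p ∧ neg(p ∧ p)) ∧ m
  Push neg inside:  distribute neg over ∧ and collapse double neg
  Collect terms:  r(p) ∧ p ∧ p ∧ p ∧ p ∧ m ∧ m
  Sort arguments:  m ∧ m ∧ p ∧ p ∧ p ∧ p ∧ r(p)
Right:  m ∧ neg(neg(p)) ∧ (neg(p) ∧ neg((neg(p) ∧ neg(q) ∧ q) ∧ neg(p))) ∧ neg(neg(p)) ∧ r(m) ∧ p ∧ ((neg(neg(neg(q))) ∧ p) ∧ q)
  Push neg inside:  distribute neg over ∧ and collapse double neg
  Cancel:  q cancels
  Collect terms:  m ∧ p ∧ p ∧ p ∧ p ∧ p ∧ r(m)

Answer: no — m ∧ m ∧ p ∧ p ∧ p ∧ p ∧ r(p) vs m ∧ p ∧ p ∧ p ∧ p ∧ p ∧ r(m)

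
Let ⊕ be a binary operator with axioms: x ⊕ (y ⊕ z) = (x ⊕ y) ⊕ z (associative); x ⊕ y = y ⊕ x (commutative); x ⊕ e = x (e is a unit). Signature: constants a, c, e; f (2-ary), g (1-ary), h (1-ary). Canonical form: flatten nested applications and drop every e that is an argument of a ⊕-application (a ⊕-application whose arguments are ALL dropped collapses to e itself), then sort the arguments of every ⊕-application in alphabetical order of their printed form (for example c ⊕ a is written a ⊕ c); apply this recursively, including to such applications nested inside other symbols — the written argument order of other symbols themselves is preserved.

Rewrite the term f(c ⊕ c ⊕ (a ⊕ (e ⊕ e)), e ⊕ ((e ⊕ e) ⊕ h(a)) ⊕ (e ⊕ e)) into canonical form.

Answer: f(a ⊕ c ⊕ c, h(a))

Derivation:
Work inside:  e ⊕ ((e ⊕ e) ⊕ h(a)) ⊕ (e ⊕ e)
Un-nest:  e ⊕ e ⊕ e ⊕ h(a) ⊕ e ⊕ e
Drop the unit:  drop e (×5)
Sort:  h(a)
Rebuild:  f(a ⊕ c ⊕ c, h(a))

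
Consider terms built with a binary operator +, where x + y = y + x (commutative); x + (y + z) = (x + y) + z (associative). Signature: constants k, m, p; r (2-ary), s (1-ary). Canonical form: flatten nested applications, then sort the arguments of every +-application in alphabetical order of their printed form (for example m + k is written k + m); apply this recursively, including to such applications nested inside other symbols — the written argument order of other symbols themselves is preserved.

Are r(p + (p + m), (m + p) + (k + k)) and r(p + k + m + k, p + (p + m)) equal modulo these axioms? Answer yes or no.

Left:  r(p + (p + m), (m + p) + (k + k))
  Descend into:  (m + p) + (k + k)
  Un-nest:  m + p + k + k
  Sort arguments:  k + k + m + p
  Rebuild:  r(m + p + p, k + k + m + p)
Right:  r(p + k + m + k, p + (p + m))
  Focus inside:  p + (p + m)
  Un-nest:  p + p + m
  Order the arguments:  m + p + p
  Reassemble:  r(k + k + m + p, m + p + p)

Answer: no — r(m + p + p, k + k + m + p) vs r(k + k + m + p, m + p + p)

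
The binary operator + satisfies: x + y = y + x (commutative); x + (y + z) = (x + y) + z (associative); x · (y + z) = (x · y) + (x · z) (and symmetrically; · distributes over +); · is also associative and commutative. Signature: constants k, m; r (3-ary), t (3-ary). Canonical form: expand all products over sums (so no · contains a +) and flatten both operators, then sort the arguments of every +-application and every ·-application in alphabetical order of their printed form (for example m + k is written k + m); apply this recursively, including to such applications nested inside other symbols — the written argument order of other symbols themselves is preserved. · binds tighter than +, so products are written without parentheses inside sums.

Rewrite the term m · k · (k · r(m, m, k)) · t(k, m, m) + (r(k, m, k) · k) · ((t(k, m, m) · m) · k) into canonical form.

Answer: k · k · m · r(k, m, k) · t(k, m, m) + k · k · m · r(m, m, k) · t(k, m, m)

Derivation:
Merge nested applications:  k · k · m · r(m, m, k) · t(k, m, m) + k · k · m · r(k, m, k) · t(k, m, m)
Sort arguments:  k · k · m · r(k, m, k) · t(k, m, m) + k · k · m · r(m, m, k) · t(k, m, m)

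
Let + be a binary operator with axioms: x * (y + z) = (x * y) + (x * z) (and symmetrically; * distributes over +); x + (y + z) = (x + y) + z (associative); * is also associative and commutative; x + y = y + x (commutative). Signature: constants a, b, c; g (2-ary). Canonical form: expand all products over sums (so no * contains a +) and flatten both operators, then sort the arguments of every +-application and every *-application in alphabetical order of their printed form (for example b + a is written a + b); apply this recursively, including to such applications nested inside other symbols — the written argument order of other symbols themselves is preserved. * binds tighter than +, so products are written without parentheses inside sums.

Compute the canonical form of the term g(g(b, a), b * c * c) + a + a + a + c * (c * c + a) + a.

Distribute:  g(g(b, a), b * c * c) + a + a + a + c * c * c + a * c + a
Sort:  a + a + a + a + a * c + c * c * c + g(g(b, a), b * c * c)

Answer: a + a + a + a + a * c + c * c * c + g(g(b, a), b * c * c)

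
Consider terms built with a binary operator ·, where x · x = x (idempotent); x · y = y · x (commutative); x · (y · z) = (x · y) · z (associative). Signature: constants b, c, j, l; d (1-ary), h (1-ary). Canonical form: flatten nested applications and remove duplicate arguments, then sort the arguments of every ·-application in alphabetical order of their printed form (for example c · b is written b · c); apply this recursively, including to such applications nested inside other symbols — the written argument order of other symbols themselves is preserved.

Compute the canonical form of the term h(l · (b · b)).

Descend into:  l · (b · b)
Un-nest:  l · b · b
Idempotence:  drop duplicate b
Sort:  b · l
Rebuild:  h(b · l)

Answer: h(b · l)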